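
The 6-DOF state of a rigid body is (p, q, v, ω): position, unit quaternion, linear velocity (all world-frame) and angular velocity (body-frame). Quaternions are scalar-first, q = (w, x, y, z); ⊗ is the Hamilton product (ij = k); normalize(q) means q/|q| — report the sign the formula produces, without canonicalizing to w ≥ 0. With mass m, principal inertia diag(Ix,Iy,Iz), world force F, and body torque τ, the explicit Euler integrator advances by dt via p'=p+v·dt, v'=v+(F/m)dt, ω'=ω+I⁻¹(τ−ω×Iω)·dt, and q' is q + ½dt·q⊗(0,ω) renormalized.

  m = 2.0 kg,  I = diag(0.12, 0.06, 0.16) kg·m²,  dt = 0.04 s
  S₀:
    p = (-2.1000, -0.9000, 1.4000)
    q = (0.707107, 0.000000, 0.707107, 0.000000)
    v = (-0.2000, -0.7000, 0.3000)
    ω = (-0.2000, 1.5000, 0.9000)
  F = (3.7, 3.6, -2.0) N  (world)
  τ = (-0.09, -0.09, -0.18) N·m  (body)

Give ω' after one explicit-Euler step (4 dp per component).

(τ − ω×Iω)/I = (-1.8750, -1.6200, -1.2375)
ω + α·dt = (-0.2750, 1.4352, 0.8505)

ω' = (-0.2750, 1.4352, 0.8505)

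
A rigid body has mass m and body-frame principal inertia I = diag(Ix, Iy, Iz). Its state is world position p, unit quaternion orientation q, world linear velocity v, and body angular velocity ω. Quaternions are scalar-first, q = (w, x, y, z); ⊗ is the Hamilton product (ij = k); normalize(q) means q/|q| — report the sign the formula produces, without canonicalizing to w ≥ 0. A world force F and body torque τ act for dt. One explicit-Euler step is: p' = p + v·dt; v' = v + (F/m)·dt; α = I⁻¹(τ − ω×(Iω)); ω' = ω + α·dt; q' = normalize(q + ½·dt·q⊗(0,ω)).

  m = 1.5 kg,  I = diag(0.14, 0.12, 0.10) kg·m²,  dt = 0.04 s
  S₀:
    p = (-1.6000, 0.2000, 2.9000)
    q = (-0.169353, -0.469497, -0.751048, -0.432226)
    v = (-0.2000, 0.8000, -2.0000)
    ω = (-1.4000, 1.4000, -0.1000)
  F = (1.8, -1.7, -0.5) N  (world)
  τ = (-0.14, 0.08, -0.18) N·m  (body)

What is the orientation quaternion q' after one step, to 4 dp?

q⊗(0,ω) = (0.3509488, 0.9173154, 0.3210725, -1.6918277)
updated quaternion q' = (-0.1622, -0.4508, -0.7440, -0.4657)

q' = (-0.1622, -0.4508, -0.7440, -0.4657)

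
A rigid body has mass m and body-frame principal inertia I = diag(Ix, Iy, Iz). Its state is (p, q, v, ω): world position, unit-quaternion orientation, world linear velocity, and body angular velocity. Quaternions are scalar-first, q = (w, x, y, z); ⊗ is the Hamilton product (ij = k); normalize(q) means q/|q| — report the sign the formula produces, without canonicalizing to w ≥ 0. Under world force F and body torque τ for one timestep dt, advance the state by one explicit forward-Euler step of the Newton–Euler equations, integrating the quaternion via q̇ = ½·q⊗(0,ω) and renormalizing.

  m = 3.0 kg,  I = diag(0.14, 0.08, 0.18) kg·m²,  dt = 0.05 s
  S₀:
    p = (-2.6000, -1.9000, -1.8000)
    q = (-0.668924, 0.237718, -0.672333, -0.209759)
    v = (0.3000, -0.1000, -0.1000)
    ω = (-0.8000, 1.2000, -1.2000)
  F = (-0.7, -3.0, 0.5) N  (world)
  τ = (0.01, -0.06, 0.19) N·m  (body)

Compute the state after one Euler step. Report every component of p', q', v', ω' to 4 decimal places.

p' = (-2.5850, -1.9050, -1.8050)
q' = (-0.6496, 0.2773, -0.6803, -0.1958)
v' = (0.2883, -0.1500, -0.0917)
ω' = (-0.7450, 1.1865, -1.1632)

a = F/m = (-0.2333, -1.0000, 0.1667)
p + v·dt = (-2.5850, -1.9050, -1.8050)
v + (F/m)dt = (0.2883, -0.1500, -0.0917)
(τ − ω×Iω)/I = (1.1000, -0.2700, 0.7356)
ω' = ω + α·dt = (-0.7450, 1.1865, -1.1632)
Hamilton product q⊗(0,ω) = (0.7452632, 1.5936496, -0.3496400, 0.5501040)
updated quaternion q' = (-0.6496, 0.2773, -0.6803, -0.1958)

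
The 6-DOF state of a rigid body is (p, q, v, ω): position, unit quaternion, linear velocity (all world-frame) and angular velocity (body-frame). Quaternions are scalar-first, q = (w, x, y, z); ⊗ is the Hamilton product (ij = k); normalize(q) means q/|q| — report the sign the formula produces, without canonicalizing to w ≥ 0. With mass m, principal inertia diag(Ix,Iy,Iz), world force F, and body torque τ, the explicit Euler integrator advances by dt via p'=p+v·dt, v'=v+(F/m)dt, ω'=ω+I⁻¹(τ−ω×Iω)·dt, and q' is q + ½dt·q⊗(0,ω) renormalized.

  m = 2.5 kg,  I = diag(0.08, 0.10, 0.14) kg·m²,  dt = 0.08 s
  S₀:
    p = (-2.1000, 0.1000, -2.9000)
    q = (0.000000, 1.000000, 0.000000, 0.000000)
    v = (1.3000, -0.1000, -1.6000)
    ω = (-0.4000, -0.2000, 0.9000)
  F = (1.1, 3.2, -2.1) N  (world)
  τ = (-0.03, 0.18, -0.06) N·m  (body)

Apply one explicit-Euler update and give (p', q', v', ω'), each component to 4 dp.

precession coupling ω×(Iω) = (-0.0072, 0.0216, 0.0016)
α = I⁻¹(τ − ω×Iω) = (-0.2850, 1.5840, -0.4400)
ω + α·dt = (-0.4228, -0.0733, 0.8648)
2q̇ = q⊗(0,ω) = (0.4000000, 0.0000000, -0.9000000, -0.2000000)
q' = normalize(q + ½dt·q⊗(0,ω)) = (0.0160, 0.9992, -0.0360, -0.0080)
new position p' = (-1.9960, 0.0920, -3.0280)
v + (F/m)dt = (1.3352, 0.0024, -1.6672)

p' = (-1.9960, 0.0920, -3.0280)
q' = (0.0160, 0.9992, -0.0360, -0.0080)
v' = (1.3352, 0.0024, -1.6672)
ω' = (-0.4228, -0.0733, 0.8648)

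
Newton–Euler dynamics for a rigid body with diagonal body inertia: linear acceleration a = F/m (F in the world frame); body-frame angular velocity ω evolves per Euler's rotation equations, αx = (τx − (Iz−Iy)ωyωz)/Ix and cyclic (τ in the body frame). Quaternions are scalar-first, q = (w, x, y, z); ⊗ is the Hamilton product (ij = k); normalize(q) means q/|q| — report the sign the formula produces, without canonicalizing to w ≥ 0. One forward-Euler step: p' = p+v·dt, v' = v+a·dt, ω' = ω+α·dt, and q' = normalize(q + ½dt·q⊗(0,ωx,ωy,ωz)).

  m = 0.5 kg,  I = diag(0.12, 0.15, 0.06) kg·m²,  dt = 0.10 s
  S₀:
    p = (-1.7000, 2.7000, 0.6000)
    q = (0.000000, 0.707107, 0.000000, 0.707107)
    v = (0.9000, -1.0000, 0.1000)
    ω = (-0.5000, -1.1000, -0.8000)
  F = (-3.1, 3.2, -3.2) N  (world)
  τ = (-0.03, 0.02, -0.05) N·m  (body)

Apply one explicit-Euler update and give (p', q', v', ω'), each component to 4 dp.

p' = (-1.6100, 2.6000, 0.6100)
q' = (0.0458, 0.7440, 0.0106, 0.6665)
v' = (0.2800, -0.3600, -0.5400)
ω' = (-0.4590, -1.1027, -0.9108)

ω×(Iω) gyroscopic = (-0.0792, 0.0240, 0.0165)
(τ − ω×Iω)/I = (0.4100, -0.0267, -1.1083)
ω' = ω + α·dt = (-0.4590, -1.1027, -0.9108)
q⊗(0,ω) = (0.9192391, 0.7778177, 0.2121321, -0.7778177)
updated quaternion q' = (0.0458, 0.7440, 0.0106, 0.6665)
a = F/m = (-6.2000, 6.4000, -6.4000)
p' = p + v·dt = (-1.6100, 2.6000, 0.6100)
v' = v + a·dt = (0.2800, -0.3600, -0.5400)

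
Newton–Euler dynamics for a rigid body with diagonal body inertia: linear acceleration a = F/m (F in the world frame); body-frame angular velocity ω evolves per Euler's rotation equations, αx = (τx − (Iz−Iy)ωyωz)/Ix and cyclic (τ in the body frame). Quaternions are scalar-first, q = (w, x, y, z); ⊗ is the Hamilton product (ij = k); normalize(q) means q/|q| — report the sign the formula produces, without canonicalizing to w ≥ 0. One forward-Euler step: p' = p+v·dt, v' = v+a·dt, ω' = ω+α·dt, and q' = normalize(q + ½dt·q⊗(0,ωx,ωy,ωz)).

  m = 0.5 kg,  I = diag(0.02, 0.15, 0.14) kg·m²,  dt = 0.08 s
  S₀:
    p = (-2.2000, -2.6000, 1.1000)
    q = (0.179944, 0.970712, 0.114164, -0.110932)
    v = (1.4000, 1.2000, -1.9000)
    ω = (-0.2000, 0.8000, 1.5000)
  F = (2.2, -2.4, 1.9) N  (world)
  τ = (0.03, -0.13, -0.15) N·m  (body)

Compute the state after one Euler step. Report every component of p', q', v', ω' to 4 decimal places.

ω×(Iω) gyroscopic = (-0.0120, 0.0360, -0.0208)
angular accel α = (2.1000, -1.1067, -0.9229)
new body rate ω' = (-0.0320, 0.7115, 1.4262)
2q̇ = q⊗(0,ω) = (0.2692092, 0.2240028, -1.2899264, 1.0693184)
updated quaternion q' = (0.1903, 0.9774, 0.0624, -0.0680)
p' = p + v·dt = (-2.0880, -2.5040, 0.9480)
v' = v + a·dt = (1.7520, 0.8160, -1.5960)

p' = (-2.0880, -2.5040, 0.9480)
q' = (0.1903, 0.9774, 0.0624, -0.0680)
v' = (1.7520, 0.8160, -1.5960)
ω' = (-0.0320, 0.7115, 1.4262)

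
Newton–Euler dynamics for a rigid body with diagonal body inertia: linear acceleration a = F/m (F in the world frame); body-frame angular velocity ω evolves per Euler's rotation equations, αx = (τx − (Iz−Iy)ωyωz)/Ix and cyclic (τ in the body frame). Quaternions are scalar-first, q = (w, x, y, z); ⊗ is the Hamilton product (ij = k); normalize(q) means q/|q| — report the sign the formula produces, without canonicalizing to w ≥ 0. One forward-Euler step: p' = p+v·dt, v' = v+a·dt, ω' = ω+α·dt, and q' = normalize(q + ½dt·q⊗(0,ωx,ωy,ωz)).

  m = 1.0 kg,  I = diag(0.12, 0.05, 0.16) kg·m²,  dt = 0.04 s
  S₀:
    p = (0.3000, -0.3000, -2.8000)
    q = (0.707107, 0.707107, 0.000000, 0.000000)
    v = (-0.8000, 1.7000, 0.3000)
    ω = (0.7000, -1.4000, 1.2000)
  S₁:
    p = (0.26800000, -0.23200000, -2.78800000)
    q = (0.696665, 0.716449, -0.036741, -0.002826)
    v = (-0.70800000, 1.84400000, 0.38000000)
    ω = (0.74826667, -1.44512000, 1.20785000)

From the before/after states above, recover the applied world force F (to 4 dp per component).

F = (2.3000, 3.6000, 2.0000)

Δv = v₁−v₀ = (0.09200000, 0.14400000, 0.08000000)
applied force F = (2.3000, 3.6000, 2.0000)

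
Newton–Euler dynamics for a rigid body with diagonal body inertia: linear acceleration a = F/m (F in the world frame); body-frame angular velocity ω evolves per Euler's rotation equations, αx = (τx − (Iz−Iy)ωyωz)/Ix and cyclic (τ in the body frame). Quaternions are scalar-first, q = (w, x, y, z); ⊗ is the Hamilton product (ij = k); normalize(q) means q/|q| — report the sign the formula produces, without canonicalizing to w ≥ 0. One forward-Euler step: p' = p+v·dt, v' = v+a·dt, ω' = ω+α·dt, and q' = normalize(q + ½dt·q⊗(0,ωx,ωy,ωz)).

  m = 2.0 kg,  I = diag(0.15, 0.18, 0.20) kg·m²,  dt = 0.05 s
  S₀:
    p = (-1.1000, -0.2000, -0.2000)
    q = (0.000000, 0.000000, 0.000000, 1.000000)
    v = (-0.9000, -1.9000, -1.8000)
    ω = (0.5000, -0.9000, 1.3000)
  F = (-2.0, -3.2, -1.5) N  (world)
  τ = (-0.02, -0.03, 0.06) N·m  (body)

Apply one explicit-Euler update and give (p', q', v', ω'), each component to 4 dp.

p' = (-1.1450, -0.2950, -0.2900)
q' = (-0.0325, 0.0225, 0.0125, 0.9991)
v' = (-0.9500, -1.9800, -1.8375)
ω' = (0.5011, -0.8993, 1.3184)

p + v·dt = (-1.1450, -0.2950, -0.2900)
v' = v + a·dt = (-0.9500, -1.9800, -1.8375)
precession coupling ω×(Iω) = (-0.0234, -0.0325, -0.0135)
(τ − ω×Iω)/I = (0.0227, 0.0139, 0.3675)
ω' = ω + α·dt = (0.5011, -0.8993, 1.3184)
2q̇ = q⊗(0,ω) = (-1.3000000, 0.9000000, 0.5000000, 0.0000000)
q + ½dt·q⊗(0,ω), renormalized = (-0.0325, 0.0225, 0.0125, 0.9991)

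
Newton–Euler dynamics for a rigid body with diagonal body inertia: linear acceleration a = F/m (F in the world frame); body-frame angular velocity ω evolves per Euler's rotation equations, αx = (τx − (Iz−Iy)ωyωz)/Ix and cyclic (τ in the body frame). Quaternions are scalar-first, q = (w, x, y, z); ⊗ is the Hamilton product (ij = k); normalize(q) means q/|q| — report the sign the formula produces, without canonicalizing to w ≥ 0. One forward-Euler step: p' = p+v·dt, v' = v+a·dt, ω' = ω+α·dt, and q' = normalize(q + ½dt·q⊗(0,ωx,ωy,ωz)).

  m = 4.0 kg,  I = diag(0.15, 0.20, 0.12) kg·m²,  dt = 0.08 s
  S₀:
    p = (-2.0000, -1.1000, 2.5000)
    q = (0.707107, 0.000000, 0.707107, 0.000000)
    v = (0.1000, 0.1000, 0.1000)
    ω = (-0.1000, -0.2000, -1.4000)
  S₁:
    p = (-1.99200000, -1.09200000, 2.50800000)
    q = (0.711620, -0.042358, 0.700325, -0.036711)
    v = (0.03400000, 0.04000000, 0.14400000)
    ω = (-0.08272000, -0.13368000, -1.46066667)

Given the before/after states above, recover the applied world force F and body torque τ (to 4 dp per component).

v₁ − v₀ = (-0.06600000, -0.06000000, 0.04400000)
F = m·Δv/dt = (-3.3000, -3.0000, 2.2000)
ω₁ − ω₀ = (0.01728000, 0.06632000, -0.06066667)
gyro term ω₀×Iω₀ = (-0.0224, 0.0042, 0.0010)
I·α + gyro = (0.0100, 0.1700, -0.0900)

F = (-3.3000, -3.0000, 2.2000)
τ = (0.0100, 0.1700, -0.0900)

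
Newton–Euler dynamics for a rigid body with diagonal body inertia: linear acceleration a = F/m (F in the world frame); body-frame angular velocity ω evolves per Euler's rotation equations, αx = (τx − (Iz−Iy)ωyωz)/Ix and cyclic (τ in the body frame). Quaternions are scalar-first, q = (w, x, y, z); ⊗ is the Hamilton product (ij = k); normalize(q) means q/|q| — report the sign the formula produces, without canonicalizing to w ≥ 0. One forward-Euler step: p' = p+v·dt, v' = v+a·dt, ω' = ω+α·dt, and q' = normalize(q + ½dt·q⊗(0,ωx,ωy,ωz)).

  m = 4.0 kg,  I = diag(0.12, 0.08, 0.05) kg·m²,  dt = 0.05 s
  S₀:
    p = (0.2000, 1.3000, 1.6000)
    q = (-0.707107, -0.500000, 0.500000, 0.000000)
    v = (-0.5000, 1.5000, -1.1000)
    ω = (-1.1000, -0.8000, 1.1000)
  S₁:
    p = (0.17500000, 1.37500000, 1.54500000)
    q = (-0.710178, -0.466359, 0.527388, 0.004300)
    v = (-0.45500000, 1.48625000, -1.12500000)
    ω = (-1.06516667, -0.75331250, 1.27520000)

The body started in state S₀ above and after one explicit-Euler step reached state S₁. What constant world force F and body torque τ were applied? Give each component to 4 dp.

Δω = ω₁−ω₀ = (0.03483333, 0.04668750, 0.17520000)
τ = I·(Δω/dt) + ω₀×(Iω₀) = (0.1100, -0.0100, 0.1400)
v₁ − v₀ = (0.04500000, -0.01375000, -0.02500000)
F = m·Δv/dt = (3.6000, -1.1000, -2.0000)

F = (3.6000, -1.1000, -2.0000)
τ = (0.1100, -0.0100, 0.1400)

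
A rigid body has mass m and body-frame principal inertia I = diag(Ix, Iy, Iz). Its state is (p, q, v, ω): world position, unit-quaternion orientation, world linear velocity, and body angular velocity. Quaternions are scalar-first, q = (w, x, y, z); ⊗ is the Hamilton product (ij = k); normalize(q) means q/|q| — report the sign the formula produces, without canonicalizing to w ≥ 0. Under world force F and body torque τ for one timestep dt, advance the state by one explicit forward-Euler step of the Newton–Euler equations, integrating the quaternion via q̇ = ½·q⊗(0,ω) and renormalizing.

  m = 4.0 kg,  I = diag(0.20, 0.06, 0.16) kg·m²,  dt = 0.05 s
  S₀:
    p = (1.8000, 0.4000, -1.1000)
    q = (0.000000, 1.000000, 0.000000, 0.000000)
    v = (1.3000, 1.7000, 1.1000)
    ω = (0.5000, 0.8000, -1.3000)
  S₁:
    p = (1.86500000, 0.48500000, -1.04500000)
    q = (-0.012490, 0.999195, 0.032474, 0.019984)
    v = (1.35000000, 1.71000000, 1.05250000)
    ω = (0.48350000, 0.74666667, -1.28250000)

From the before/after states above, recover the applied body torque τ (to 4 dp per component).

τ = (-0.1700, -0.0900, 0.0000)

Δω = ω₁−ω₀ = (-0.01650000, -0.05333333, 0.01750000)
precession coupling = (-0.1040, -0.0260, -0.0560)
τ = I·(Δω/dt) + ω₀×(Iω₀) = (-0.1700, -0.0900, 0.0000)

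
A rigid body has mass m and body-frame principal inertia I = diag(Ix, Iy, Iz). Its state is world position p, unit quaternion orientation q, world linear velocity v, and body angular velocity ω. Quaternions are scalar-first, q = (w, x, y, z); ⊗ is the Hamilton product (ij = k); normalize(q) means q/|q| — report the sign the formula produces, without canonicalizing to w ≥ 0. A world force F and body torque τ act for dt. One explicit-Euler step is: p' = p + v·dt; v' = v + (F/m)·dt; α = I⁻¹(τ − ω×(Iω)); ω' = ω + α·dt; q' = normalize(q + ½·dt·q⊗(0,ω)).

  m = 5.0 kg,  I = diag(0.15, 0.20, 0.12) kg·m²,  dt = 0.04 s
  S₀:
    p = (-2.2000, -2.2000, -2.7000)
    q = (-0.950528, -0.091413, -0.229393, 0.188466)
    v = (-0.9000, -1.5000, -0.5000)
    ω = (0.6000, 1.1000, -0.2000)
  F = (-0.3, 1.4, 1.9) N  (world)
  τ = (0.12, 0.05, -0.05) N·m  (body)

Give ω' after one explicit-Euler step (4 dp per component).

α = I⁻¹(τ − ω×Iω) = (0.6827, 0.2680, -0.6917)
ω + α·dt = (0.6273, 1.1107, -0.2277)

ω' = (0.6273, 1.1107, -0.2277)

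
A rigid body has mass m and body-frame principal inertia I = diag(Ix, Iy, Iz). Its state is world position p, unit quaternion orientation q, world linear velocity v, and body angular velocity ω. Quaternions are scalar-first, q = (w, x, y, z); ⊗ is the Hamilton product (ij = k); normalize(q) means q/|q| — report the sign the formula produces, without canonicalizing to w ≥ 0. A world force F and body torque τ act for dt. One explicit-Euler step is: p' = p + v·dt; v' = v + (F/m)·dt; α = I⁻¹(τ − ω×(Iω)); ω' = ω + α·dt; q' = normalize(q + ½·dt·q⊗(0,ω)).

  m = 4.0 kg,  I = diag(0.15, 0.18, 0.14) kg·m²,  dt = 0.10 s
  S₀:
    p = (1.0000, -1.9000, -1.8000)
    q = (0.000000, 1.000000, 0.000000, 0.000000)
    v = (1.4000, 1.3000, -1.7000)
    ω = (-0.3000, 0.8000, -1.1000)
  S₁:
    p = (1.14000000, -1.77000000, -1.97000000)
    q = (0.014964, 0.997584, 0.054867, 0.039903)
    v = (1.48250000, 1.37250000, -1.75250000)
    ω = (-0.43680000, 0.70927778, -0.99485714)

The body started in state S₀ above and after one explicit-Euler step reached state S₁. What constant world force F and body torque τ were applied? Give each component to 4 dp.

Δv = v₁−v₀ = (0.08250000, 0.07250000, -0.05250000)
applied force F = (3.3000, 2.9000, -2.1000)
ω₁ − ω₀ = (-0.13680000, -0.09072222, 0.10514286)
precession coupling = (0.0352, 0.0033, -0.0072)
applied torque τ = (-0.1700, -0.1600, 0.1400)

F = (3.3000, 2.9000, -2.1000)
τ = (-0.1700, -0.1600, 0.1400)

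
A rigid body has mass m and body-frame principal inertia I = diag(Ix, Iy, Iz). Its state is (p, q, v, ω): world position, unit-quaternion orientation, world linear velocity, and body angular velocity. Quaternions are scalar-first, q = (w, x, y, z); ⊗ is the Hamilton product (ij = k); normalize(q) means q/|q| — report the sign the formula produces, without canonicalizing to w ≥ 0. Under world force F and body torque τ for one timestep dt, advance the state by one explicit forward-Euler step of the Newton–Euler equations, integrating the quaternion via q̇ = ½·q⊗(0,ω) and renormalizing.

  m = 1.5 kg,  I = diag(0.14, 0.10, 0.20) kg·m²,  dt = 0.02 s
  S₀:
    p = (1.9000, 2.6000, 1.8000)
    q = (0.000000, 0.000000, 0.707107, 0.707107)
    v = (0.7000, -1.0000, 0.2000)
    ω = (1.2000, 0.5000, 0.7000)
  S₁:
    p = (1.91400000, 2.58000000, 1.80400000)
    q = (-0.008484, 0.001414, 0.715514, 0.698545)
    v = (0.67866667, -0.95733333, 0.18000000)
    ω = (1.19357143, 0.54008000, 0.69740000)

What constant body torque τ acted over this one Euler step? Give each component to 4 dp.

τ = (-0.0100, 0.1500, -0.0500)

Δω = ω₁−ω₀ = (-0.00642857, 0.04008000, -0.00260000)
gyro term ω₀×Iω₀ = (0.0350, -0.0504, -0.0240)
applied torque τ = (-0.0100, 0.1500, -0.0500)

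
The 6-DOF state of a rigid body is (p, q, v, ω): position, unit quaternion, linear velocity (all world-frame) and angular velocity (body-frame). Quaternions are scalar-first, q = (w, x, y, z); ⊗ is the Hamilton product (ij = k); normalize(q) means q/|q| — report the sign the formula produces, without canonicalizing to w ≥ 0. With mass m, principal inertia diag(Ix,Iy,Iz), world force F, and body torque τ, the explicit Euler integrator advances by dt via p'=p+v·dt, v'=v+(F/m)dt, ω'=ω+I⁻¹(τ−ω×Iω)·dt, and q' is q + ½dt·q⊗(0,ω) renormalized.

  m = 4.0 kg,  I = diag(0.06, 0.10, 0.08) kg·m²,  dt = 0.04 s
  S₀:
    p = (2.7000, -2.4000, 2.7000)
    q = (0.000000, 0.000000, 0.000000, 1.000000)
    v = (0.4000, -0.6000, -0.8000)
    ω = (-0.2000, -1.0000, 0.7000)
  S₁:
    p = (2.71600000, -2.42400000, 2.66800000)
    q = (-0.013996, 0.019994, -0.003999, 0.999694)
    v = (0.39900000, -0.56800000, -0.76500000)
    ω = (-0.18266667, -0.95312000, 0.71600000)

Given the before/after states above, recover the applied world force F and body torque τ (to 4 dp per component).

rate change Δω = (0.01733333, 0.04688000, 0.01600000)
ω₀×(Iω₀) = (0.0140, 0.0028, 0.0080)
τ = I·(Δω/dt) + ω₀×(Iω₀) = (0.0400, 0.1200, 0.0400)
Δv = v₁−v₀ = (-0.00100000, 0.03200000, 0.03500000)
applied force F = (-0.1000, 3.2000, 3.5000)

F = (-0.1000, 3.2000, 3.5000)
τ = (0.0400, 0.1200, 0.0400)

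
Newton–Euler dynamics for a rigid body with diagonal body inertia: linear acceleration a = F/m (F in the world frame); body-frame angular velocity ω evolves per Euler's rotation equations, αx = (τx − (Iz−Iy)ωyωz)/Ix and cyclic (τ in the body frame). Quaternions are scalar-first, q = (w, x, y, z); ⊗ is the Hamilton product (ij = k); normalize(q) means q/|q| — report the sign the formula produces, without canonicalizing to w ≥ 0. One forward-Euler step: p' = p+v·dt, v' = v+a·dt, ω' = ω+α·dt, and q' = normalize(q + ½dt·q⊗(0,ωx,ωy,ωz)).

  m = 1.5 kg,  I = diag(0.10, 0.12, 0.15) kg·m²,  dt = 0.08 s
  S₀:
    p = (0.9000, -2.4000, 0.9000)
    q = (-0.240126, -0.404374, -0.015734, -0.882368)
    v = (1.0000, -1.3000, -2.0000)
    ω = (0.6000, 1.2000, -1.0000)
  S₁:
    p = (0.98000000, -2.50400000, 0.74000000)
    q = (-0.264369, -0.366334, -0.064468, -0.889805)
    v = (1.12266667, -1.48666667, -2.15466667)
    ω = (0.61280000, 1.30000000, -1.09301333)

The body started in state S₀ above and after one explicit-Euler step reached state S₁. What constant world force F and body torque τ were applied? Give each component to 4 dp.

F = (2.3000, -3.5000, -2.9000)
τ = (-0.0200, 0.1800, -0.1600)

v₁ − v₀ = (0.12266667, -0.18666667, -0.15466667)
m·(v₁−v₀)/dt = (2.3000, -3.5000, -2.9000)
rate change Δω = (0.01280000, 0.10000000, -0.09301333)
ω₀×(Iω₀) = (-0.0360, 0.0300, 0.0144)
applied torque τ = (-0.0200, 0.1800, -0.1600)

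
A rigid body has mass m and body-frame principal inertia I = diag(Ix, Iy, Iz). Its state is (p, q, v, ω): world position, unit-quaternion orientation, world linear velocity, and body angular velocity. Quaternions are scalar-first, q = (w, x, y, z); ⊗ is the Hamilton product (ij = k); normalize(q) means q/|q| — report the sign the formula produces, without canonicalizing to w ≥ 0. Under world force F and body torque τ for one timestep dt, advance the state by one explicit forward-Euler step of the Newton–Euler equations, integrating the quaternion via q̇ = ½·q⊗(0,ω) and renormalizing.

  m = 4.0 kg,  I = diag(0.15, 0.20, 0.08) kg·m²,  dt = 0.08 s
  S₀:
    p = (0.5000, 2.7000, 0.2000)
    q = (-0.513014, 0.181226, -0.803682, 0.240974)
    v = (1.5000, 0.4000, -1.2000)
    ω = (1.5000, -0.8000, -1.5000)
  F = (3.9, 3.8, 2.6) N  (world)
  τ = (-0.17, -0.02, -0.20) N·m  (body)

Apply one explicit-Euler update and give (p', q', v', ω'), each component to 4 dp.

p' = (0.6200, 2.7320, 0.1040)
q' = (-0.5330, 0.2055, -0.7588, 0.3129)
v' = (1.5780, 0.4760, -1.1480)
ω' = (1.4861, -0.7450, -1.6400)

a = F/m = (0.9750, 0.9500, 0.6500)
p + v·dt = (0.6200, 2.7320, 0.1040)
v' = v + a·dt = (1.5780, 0.4760, -1.1480)
ω×(Iω) gyroscopic = (-0.1440, -0.1575, -0.0600)
angular accel α = (-0.1733, 0.6875, -1.7500)
ω' = ω + α·dt = (1.4861, -0.7450, -1.6400)
q⊗(0,ω) = (-0.5533236, 0.6287812, 1.0437112, 1.8300632)
q + ½dt·q⊗(0,ω), renormalized = (-0.5330, 0.2055, -0.7588, 0.3129)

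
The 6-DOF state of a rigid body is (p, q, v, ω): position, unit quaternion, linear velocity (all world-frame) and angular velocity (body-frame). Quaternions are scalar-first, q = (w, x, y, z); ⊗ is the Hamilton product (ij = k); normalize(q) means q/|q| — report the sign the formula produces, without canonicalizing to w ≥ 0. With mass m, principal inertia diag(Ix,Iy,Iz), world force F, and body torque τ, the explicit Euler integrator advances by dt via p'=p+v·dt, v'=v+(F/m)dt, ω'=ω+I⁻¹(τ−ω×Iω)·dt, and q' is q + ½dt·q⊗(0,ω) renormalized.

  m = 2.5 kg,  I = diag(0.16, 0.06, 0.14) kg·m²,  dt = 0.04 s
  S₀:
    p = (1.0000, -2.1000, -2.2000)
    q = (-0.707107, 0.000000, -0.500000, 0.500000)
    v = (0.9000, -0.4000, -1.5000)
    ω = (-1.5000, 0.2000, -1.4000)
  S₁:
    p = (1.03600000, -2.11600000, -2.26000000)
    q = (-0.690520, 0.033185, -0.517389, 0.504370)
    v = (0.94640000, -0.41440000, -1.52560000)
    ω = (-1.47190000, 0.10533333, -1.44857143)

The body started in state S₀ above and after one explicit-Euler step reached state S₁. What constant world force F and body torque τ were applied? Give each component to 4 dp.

F = (2.9000, -0.9000, -1.6000)
τ = (0.0900, -0.1000, -0.1400)

v₁ − v₀ = (0.04640000, -0.01440000, -0.02560000)
F = m·Δv/dt = (2.9000, -0.9000, -1.6000)
ω₁ − ω₀ = (0.02810000, -0.09466667, -0.04857143)
applied torque τ = (0.0900, -0.1000, -0.1400)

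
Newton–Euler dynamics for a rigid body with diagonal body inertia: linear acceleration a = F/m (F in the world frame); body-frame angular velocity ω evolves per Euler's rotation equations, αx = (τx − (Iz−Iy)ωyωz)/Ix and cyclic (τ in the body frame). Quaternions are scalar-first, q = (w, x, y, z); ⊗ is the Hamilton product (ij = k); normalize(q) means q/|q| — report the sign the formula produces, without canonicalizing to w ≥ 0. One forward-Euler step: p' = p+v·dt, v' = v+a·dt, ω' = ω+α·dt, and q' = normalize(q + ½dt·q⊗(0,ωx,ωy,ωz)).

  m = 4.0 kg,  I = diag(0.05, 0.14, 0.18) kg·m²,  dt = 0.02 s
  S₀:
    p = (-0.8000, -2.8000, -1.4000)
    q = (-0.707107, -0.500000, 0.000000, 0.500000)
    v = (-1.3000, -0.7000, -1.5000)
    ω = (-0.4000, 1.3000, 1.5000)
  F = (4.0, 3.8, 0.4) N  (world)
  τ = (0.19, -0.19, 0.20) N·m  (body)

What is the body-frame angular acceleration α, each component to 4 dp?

ω×(Iω) gyroscopic = (0.0780, 0.0780, -0.0468)
(τ − ω×Iω)/I = (2.2400, -1.9143, 1.3711)

α = (2.2400, -1.9143, 1.3711)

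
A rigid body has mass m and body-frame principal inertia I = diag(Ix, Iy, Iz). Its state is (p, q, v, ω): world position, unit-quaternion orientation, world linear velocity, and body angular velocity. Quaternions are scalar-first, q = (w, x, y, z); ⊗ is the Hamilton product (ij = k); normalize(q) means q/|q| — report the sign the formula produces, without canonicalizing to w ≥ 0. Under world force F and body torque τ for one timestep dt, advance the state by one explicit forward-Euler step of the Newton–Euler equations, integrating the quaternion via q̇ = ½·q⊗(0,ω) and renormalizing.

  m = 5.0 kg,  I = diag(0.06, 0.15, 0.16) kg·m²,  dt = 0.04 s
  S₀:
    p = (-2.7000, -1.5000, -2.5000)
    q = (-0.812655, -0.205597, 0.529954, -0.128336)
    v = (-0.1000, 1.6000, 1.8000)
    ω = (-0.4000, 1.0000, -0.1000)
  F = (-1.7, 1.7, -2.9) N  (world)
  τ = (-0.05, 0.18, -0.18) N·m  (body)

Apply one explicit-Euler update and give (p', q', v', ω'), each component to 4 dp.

p' = (-2.7040, -1.4360, -2.4280)
q' = (-0.8250, -0.1975, 0.5142, -0.1266)
v' = (-0.1136, 1.6136, 1.7768)
ω' = (-0.4327, 1.0491, -0.1360)

ω×(Iω) gyroscopic = (-0.0010, -0.0040, -0.0360)
α = I⁻¹(τ − ω×Iω) = (-0.8167, 1.2267, -0.9000)
ω' = ω + α·dt = (-0.4327, 1.0491, -0.1360)
q⊗(0,ω) = (-0.6250264, 0.4004026, -0.7818803, 0.0876501)
q + ½dt·q⊗(0,ω), renormalized = (-0.8250, -0.1975, 0.5142, -0.1266)
a = (-0.3400, 0.3400, -0.5800)
p + v·dt = (-2.7040, -1.4360, -2.4280)
v + (F/m)dt = (-0.1136, 1.6136, 1.7768)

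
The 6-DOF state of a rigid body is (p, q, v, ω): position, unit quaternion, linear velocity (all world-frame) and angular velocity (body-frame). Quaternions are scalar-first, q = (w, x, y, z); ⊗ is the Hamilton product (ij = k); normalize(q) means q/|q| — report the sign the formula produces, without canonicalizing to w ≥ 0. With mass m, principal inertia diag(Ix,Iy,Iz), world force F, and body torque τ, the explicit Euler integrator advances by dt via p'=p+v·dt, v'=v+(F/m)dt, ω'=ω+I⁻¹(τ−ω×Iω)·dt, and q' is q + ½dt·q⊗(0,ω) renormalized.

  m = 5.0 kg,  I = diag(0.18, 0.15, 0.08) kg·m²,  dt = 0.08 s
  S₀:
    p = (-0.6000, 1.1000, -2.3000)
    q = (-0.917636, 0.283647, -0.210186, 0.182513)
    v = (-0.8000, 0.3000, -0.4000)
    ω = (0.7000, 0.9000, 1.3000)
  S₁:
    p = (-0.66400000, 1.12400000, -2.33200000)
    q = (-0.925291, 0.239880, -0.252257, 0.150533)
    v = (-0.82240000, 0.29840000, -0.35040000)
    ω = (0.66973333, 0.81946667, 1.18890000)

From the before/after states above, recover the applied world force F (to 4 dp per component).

velocity change Δv = (-0.02240000, -0.00160000, 0.04960000)
F = m·Δv/dt = (-1.4000, -0.1000, 3.1000)

F = (-1.4000, -0.1000, 3.1000)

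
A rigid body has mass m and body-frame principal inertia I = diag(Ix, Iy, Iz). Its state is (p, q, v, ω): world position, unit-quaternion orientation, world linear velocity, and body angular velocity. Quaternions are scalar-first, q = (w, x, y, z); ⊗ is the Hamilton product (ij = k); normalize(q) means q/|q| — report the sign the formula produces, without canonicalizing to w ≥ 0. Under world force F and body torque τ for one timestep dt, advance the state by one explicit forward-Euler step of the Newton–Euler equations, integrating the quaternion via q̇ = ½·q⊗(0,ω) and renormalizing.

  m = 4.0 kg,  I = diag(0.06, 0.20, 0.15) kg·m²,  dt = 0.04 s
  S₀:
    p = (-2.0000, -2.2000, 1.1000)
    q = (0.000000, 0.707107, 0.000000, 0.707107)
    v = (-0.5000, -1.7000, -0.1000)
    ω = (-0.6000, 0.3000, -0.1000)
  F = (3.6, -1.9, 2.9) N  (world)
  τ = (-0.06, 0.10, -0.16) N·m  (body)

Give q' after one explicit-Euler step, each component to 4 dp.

q' = (0.0099, 0.7028, -0.0071, 0.7113)

q⊗(0,ω) = (0.4949749, -0.2121321, -0.3535535, 0.2121321)
q + ½dt·q⊗(0,ω), renormalized = (0.0099, 0.7028, -0.0071, 0.7113)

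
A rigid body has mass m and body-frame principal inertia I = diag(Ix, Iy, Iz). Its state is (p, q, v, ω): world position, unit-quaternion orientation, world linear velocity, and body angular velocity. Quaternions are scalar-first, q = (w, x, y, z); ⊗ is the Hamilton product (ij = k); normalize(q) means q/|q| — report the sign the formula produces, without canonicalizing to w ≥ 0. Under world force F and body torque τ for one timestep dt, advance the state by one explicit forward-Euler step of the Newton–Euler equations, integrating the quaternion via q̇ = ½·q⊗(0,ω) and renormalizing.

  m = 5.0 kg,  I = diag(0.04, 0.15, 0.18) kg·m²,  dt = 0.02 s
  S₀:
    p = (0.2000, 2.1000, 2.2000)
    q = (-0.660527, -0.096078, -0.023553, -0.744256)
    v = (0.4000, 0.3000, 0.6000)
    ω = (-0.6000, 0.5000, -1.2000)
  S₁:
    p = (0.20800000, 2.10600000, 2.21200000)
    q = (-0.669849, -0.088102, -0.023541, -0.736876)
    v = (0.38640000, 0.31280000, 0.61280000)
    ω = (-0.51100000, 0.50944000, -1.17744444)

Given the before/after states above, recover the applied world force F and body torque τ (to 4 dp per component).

F = (-3.4000, 3.2000, 3.2000)
τ = (0.1600, -0.0300, 0.1700)

rate change Δω = (0.08900000, 0.00944000, 0.02255556)
ω₀×(Iω₀) = (-0.0180, -0.1008, -0.0330)
τ = I·(Δω/dt) + ω₀×(Iω₀) = (0.1600, -0.0300, 0.1700)
Δv = v₁−v₀ = (-0.01360000, 0.01280000, 0.01280000)
applied force F = (-3.4000, 3.2000, 3.2000)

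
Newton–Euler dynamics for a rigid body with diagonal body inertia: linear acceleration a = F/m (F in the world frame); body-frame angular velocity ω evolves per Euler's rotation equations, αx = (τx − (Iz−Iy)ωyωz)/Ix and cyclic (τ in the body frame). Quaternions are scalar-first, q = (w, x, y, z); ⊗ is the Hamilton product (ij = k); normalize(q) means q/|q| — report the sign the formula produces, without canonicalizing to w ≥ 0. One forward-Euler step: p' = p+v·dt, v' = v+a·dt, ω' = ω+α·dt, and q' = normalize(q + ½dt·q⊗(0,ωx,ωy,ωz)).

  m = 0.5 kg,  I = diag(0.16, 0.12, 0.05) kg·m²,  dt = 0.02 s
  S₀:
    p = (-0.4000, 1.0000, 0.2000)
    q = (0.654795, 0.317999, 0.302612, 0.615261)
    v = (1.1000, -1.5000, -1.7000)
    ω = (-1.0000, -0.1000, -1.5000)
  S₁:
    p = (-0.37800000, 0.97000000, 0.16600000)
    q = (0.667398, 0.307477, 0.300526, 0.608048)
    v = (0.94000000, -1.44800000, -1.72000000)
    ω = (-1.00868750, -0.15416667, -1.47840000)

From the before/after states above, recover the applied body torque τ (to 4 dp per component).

τ = (-0.0800, -0.1600, 0.0500)

rate change Δω = (-0.00868750, -0.05416667, 0.02160000)
precession coupling = (-0.0105, 0.1650, -0.0040)
I·α + gyro = (-0.0800, -0.1600, 0.0500)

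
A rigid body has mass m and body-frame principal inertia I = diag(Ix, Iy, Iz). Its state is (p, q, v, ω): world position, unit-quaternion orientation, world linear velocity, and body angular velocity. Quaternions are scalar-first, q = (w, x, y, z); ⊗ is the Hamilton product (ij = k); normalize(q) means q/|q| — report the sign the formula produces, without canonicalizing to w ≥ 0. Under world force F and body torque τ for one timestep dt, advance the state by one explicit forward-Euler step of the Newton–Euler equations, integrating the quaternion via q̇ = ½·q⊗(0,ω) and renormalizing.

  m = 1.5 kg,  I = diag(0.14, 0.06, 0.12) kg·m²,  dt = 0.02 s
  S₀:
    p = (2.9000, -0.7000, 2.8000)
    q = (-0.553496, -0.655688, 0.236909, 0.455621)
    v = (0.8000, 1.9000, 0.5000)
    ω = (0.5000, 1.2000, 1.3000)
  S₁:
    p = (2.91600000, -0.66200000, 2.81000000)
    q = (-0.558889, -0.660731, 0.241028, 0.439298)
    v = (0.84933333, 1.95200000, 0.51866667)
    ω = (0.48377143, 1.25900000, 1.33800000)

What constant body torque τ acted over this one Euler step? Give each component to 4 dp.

rate change Δω = (-0.01622857, 0.05900000, 0.03800000)
I·α + gyro = (-0.0200, 0.1900, 0.1800)

τ = (-0.0200, 0.1900, 0.1800)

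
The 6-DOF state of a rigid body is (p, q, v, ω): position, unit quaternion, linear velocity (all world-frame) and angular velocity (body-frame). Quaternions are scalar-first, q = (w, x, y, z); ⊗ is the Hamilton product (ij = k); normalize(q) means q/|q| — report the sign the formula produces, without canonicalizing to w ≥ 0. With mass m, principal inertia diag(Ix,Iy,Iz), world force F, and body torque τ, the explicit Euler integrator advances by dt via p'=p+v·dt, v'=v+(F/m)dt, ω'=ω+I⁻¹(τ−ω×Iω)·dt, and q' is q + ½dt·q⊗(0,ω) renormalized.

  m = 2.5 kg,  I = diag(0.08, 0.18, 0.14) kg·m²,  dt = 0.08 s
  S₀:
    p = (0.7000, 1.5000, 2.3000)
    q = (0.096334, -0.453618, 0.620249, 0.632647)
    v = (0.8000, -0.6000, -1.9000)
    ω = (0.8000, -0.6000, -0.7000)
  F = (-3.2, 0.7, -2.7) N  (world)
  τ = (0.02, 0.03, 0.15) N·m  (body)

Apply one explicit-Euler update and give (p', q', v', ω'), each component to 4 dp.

p' = (0.7640, 1.4520, 2.1480)
q' = (0.1433, -0.4522, 0.6247, 0.6202)
v' = (0.6976, -0.5776, -1.9864)
ω' = (0.8368, -0.6016, -0.5869)

gyro term ω×Iω = (-0.0168, 0.0336, -0.0480)
(τ − ω×Iω)/I = (0.4600, -0.0200, 1.4143)
ω + α·dt = (0.8368, -0.6016, -0.5869)
q⊗(0,ω) = (1.1778967, 0.0224811, 0.1307846, -0.2914622)
q' = normalize(q + ½dt·q⊗(0,ω)) = (0.1433, -0.4522, 0.6247, 0.6202)
a = (-1.2800, 0.2800, -1.0800)
new position p' = (0.7640, 1.4520, 2.1480)
v + (F/m)dt = (0.6976, -0.5776, -1.9864)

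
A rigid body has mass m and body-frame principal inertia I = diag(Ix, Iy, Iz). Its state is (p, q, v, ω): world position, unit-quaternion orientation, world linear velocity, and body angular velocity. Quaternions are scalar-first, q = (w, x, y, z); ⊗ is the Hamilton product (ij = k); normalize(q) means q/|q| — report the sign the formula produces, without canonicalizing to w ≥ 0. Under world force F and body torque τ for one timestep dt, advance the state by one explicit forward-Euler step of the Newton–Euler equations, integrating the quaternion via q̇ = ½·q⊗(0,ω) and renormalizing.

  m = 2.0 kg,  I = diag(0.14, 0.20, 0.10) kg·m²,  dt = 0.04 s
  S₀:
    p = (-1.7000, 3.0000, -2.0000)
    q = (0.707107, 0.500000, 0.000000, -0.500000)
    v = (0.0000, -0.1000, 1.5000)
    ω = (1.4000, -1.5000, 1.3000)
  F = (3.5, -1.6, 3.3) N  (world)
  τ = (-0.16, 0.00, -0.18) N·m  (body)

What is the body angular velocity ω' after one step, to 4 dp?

(τ − ω×Iω)/I = (-2.5357, -0.3640, -0.5400)
new body rate ω' = (1.2986, -1.5146, 1.2784)

ω' = (1.2986, -1.5146, 1.2784)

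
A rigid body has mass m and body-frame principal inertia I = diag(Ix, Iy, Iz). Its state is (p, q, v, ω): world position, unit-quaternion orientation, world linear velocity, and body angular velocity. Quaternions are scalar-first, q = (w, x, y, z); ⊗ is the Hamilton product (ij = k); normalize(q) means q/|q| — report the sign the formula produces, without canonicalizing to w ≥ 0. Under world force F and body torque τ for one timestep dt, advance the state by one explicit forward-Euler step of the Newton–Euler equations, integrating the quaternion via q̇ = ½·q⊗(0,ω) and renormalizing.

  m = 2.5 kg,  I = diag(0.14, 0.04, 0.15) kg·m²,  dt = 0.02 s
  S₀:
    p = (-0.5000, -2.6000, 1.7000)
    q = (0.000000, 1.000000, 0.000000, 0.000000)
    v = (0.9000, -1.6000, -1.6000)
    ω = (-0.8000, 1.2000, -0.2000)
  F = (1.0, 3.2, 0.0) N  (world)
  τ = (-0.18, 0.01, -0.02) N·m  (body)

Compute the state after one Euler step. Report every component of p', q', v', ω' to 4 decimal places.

p' = (-0.4820, -2.6320, 1.6680)
q' = (0.0080, 0.9999, 0.0020, 0.0120)
v' = (0.9080, -1.5744, -1.6000)
ω' = (-0.8219, 1.2058, -0.2155)

p + v·dt = (-0.4820, -2.6320, 1.6680)
v' = v + a·dt = (0.9080, -1.5744, -1.6000)
precession coupling ω×(Iω) = (-0.0264, -0.0016, 0.0960)
α = I⁻¹(τ − ω×Iω) = (-1.0971, 0.2900, -0.7733)
ω' = ω + α·dt = (-0.8219, 1.2058, -0.2155)
Hamilton product q⊗(0,ω) = (0.8000000, 0.0000000, 0.2000000, 1.2000000)
q + ½dt·q⊗(0,ω), renormalized = (0.0080, 0.9999, 0.0020, 0.0120)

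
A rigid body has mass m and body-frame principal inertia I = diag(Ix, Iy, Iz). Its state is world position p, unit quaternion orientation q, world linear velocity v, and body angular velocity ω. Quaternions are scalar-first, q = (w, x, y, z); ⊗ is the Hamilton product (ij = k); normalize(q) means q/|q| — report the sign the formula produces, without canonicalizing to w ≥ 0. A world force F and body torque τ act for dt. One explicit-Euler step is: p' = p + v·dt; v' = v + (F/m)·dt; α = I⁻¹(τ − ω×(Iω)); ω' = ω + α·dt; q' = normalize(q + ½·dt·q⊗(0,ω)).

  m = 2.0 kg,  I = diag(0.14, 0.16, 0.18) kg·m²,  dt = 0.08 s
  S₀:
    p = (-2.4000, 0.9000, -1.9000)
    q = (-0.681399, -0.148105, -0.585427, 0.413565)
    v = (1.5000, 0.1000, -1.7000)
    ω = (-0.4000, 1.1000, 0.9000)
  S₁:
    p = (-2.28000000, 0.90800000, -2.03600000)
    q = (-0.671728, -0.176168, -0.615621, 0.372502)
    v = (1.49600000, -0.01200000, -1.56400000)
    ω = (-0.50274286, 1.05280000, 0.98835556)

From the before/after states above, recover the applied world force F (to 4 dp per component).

F = (-0.1000, -2.8000, 3.4000)

Δv = v₁−v₀ = (-0.00400000, -0.11200000, 0.13600000)
m·(v₁−v₀)/dt = (-0.1000, -2.8000, 3.4000)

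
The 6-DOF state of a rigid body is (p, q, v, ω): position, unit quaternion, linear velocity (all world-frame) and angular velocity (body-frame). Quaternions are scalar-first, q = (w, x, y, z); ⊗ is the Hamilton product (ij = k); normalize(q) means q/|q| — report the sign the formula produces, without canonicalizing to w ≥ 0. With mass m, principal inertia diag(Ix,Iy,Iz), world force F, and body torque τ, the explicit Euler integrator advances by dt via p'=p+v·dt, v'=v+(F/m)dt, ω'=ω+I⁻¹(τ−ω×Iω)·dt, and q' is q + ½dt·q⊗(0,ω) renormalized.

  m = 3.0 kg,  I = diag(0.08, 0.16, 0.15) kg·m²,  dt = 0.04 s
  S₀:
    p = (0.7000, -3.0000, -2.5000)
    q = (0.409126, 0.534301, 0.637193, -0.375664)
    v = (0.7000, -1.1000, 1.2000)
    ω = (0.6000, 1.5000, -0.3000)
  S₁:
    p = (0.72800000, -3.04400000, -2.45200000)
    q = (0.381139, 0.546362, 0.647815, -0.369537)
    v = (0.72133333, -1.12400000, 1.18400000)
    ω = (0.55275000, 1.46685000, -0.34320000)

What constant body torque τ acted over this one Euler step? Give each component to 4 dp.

τ = (-0.0900, -0.1200, -0.0900)

Δω = ω₁−ω₀ = (-0.04725000, -0.03315000, -0.04320000)
ω₀×(Iω₀) = (0.0045, 0.0126, 0.0720)
applied torque τ = (-0.0900, -0.1200, -0.0900)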